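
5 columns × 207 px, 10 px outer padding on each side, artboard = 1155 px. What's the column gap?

Subtract both margins: 1155 − 2·10 = 1135 px.
5 columns take 5·207 = 1035 px; remaining 100 splits into 4 column gaps.
g = 100 / 4 = 25 px.

25 px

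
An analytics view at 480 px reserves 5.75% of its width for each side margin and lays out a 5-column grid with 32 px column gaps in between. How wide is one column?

480 × (1 − 2·5.75%) = 480 × 88.5% = 424.8 px for the columns.
5 columns + 4 column gaps: 5c + 4·32 = 424.8.
5c = 424.8 − 128 = 296.8, so c = 59.36 px.

59.36 px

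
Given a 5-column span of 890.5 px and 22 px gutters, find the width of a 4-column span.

Subtracting 4 gutters of 22 leaves 802.5 for 5 columns, so c = 160.5 px.
4-column span = 4·160.5 + 3·22 = 708 px.

708 px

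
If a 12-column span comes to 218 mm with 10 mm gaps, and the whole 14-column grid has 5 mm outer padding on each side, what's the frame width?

266 mm

12 columns + 11 gaps: 12c + 11·10 = 218.
12c = 218 − 110 = 108, so c = 9 mm.
Adding margins, columns and gutters: 10 + 126 + 130 = 266 mm.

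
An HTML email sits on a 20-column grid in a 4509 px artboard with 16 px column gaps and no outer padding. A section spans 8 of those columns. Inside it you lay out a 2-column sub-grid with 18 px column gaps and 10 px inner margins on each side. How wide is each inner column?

Subtracting 19 column gaps of 16 leaves 4205 for 20 columns, so c = 210.25 px.
8-column span = 8·210.25 + 7·16 = 1794 px.
Inner content = 1794 − 2·10 = 1774 px.
Subtracting 1 column gap of 18 leaves 1756 for 2 columns, so d = 878 px.

878 px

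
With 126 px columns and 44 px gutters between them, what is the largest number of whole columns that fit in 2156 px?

12 columns

Each extra column adds 126 + 44 = 170 px.
(2156 + 44) / 170 = 12.94, so 12 columns fit.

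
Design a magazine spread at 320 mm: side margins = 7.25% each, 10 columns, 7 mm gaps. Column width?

21.06 mm

Each margin = 7.25% of 320 = 23.2 mm; content = 320 − 2·23.2 = 273.6 mm.
10c + 9·7 = 273.6 → 10c = 210.6 → c = 21.06 mm.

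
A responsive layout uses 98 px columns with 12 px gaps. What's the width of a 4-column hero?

Span of 4: 4·98 + 3·12 = 392 + 36 = 428 px.

428 px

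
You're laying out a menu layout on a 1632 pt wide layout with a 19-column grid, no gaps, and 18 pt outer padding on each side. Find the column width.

84 pt

Subtract both margins: 1632 − 2·18 = 1596 pt.
19c = 1596 → c = 84 pt.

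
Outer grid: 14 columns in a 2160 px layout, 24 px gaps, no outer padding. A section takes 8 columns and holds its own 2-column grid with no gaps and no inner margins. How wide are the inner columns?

612 px

14 columns + 13 gaps: 14c + 13·24 = 2160.
14c = 2160 − 312 = 1848, so c = 132 px.
8 columns plus 7 gaps: 1056 + 168 = 1224 px.
With no gaps, each column is 1224/2 = 612 px.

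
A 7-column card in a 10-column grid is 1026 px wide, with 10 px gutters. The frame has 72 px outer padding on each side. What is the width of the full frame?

1614 px

7 columns + 6 gutters: 7c + 6·10 = 1026.
7c = 1026 − 60 = 966, so c = 138 px.
Adding margins, columns and gutters: 144 + 1380 + 90 = 1614 px.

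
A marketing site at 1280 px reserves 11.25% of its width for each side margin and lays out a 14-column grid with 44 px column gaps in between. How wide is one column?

30 px

Margins: 11.25% × 1280 = 144 px each, so content = 1280 − 288 = 992 px.
992 − 13·44 = 420; ÷14 gives c = 30 px.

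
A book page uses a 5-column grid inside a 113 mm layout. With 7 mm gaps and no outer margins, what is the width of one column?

Subtracting 4 gaps of 7 leaves 85 for 5 columns, so c = 17 mm.

17 mm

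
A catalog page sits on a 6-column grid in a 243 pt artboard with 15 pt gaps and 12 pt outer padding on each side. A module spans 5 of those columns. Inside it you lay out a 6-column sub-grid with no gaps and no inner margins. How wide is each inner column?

Outer content = 243 − 2·12 = 219 pt.
6c + 5·15 = 219 → 6c = 144 → c = 24 pt.
5 columns plus 4 gaps: 120 + 60 = 180 pt.
6d = 180 → d = 30 pt.

30 pt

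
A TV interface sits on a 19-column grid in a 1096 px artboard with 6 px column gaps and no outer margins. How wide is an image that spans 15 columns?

19c + 18·6 = 1096 → 19c = 988 → c = 52 px.
15 columns plus 14 column gaps: 780 + 84 = 864 px.

864 px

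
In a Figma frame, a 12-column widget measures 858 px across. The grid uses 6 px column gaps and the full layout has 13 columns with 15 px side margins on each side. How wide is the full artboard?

Subtracting 11 column gaps of 6 leaves 792 for 12 columns, so c = 66 px.
Total width: 2·15 + 13·66 + 12·6 = 960 px.

960 px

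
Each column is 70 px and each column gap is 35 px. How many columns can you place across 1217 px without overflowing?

Each extra column adds 70 + 35 = 105 px.
(1217 + 35) / 105 = 11.92, so 11 columns fit.

11 columns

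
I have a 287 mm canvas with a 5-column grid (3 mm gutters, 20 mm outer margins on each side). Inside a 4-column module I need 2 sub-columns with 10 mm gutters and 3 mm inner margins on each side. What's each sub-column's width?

Take off 40 mm of margins, leaving 247 mm.
247 − 4·3 = 235; ÷5 gives c = 47 mm.
Span of 4: 4·47 + 3·3 = 188 + 9 = 197 mm.
Inner content = 197 − 2·3 = 191 mm.
2d + 1·10 = 191 → 2d = 181 → d = 90.5 mm.

90.5 mm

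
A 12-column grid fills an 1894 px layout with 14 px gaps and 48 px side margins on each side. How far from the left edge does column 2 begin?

Content = 1894 − 2·48 = 1798 px.
12 columns + 11 gaps: 12c + 11·14 = 1798.
12c = 1798 − 154 = 1644, so c = 137 px.
Each column+gutter stride is 151 px; 1 of them past the 48 px margin is 48 + 151 = 199 px.

199 px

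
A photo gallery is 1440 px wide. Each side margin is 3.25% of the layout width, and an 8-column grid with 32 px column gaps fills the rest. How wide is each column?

140.3 px

1440 × (1 − 2·3.25%) = 1440 × 93.5% = 1346.4 px for the columns.
8 columns + 7 column gaps: 8c + 7·32 = 1346.4.
8c = 1346.4 − 224 = 1122.4, so c = 140.3 px.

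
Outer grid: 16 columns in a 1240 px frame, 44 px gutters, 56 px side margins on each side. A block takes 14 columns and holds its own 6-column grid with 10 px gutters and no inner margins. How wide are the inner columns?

155.25 px

Take off 112 px of margins, leaving 1128 px.
16 columns + 15 gutters: 16c + 15·44 = 1128.
16c = 1128 − 660 = 468, so c = 29.25 px.
Span of 14: 14·29.25 + 13·44 = 409.5 + 572 = 981.5 px.
6 columns + 5 gutters: 6d + 5·10 = 981.5.
6d = 981.5 − 50 = 931.5, so d = 155.25 px.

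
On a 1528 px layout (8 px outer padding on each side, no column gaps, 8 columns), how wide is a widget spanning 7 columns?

Inside the margins: 1528 − 16 = 1512 px.
With no column gaps, each column is 1512/8 = 189 px.
7-column span = 7·189 = 1323 px.

1323 px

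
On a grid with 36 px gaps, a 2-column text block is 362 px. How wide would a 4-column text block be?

760 px

2c + 1·36 = 362 → 2c = 326 → c = 163 px.
4-column span = 4·163 + 3·36 = 760 px.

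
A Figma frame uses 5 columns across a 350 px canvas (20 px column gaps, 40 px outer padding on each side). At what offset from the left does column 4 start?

214 px

Subtract both margins: 350 − 2·40 = 270 px.
270 − 4·20 = 190; ÷5 gives c = 38 px.
Before column 4: the margin + 3 columns + 3 column gaps.
Offset = 40 + 3·(38 + 20) = 40 + 174 = 214 px.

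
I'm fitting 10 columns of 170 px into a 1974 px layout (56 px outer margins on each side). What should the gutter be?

18 px

Take off 112 px of margins, leaving 1862 px.
10·170 + 9g = 1862 → 9g = 162 → g = 18 px.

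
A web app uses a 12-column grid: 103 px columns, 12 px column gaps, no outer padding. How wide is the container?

Total width: 12·103 + 11·12 = 1368 px.

1368 px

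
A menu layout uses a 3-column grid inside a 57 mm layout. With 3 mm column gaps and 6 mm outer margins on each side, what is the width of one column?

Subtract both margins: 57 − 2·6 = 45 mm.
3c + 2·3 = 45 → 3c = 39 → c = 13 mm.

13 mm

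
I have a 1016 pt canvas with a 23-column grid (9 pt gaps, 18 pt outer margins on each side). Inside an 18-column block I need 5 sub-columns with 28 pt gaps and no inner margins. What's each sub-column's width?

130.6 pt

Subtract both margins: 1016 − 2·18 = 980 pt.
23 columns + 22 gaps: 23c + 22·9 = 980.
23c = 980 − 198 = 782, so c = 34 pt.
18 columns plus 17 gaps: 612 + 153 = 765 pt.
765 − 4·28 = 653; ÷5 gives d = 130.6 pt.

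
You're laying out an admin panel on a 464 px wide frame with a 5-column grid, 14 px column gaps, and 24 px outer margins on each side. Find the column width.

Content width = 464 − 2·24 = 416 px.
416 − 4·14 = 360; ÷5 gives c = 72 px.

72 px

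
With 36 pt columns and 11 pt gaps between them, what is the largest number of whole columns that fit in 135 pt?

3 columns: 3·36 + 2·11 = 130 pt ≤ 135.
4 columns: 177 pt > 135. So 3.

3 columns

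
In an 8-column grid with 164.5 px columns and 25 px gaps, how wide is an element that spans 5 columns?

5 columns plus 4 gaps: 822.5 + 100 = 922.5 px.

922.5 px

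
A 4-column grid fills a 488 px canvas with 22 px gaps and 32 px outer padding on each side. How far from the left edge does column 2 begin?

143.5 px

Subtract both margins: 488 − 2·32 = 424 px.
4c + 3·22 = 424 → 4c = 358 → c = 89.5 px.
Each column+gutter stride is 111.5 px; 1 of them past the 32 px margin is 32 + 111.5 = 143.5 px.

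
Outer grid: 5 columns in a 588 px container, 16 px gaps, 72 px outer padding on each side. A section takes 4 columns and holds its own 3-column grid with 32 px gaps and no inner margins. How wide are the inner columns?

Inside the margins: 588 − 144 = 444 px.
444 − 4·16 = 380; ÷5 gives c = 76 px.
4-column span = 4·76 + 3·16 = 352 px.
352 − 2·32 = 288; ÷3 gives d = 96 px.

96 px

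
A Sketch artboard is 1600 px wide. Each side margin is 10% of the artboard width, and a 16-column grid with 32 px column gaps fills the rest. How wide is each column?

1600 × (1 − 2·10%) = 1600 × 80% = 1280 px for the columns.
1280 − 15·32 = 800; ÷16 gives c = 50 px.

50 px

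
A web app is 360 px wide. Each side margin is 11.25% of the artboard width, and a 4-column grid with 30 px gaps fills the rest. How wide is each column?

360 × (1 − 2·11.25%) = 360 × 77.5% = 279 px for the columns.
Subtracting 3 gaps of 30 leaves 189 for 4 columns, so c = 47.25 px.

47.25 px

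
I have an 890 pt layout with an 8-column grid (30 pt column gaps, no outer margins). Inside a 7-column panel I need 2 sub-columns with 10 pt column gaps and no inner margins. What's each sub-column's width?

382.5 pt

Subtracting 7 column gaps of 30 leaves 680 for 8 columns, so c = 85 pt.
7 columns plus 6 column gaps: 595 + 180 = 775 pt.
Subtracting 1 column gap of 10 leaves 765 for 2 columns, so d = 382.5 pt.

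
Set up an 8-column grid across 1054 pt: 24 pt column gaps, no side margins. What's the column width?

Subtracting 7 column gaps of 24 leaves 886 for 8 columns, so c = 110.75 pt.

110.75 pt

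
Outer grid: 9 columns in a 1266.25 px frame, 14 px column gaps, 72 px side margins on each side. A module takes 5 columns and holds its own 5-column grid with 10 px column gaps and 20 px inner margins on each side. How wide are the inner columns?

107.45 px

Outer content = 1266.25 − 2·72 = 1122.25 px.
Subtracting 8 column gaps of 14 leaves 1010.25 for 9 columns, so c = 112.25 px.
5 columns plus 4 column gaps: 561.25 + 56 = 617.25 px.
Inner content = 617.25 − 2·20 = 577.25 px.
Subtracting 4 column gaps of 10 leaves 537.25 for 5 columns, so d = 107.45 px.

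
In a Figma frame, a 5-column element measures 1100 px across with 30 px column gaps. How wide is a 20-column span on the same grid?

5c + 4·30 = 1100 → 5c = 980 → c = 196 px.
20-column span = 20·196 + 19·30 = 4490 px.

4490 px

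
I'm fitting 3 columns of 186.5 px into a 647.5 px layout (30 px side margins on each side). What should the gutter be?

14 px

Subtract both margins: 647.5 − 2·30 = 587.5 px.
3·186.5 + 2g = 587.5 → 2g = 28 → g = 14 px.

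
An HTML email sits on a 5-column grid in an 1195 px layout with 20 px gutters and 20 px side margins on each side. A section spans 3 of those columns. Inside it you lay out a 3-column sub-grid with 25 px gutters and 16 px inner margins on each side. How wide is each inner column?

201 px

Inside the margins: 1195 − 40 = 1155 px.
5c + 4·20 = 1155 → 5c = 1075 → c = 215 px.
3-column span = 3·215 + 2·20 = 685 px.
Inner content = 685 − 2·16 = 653 px.
Subtracting 2 gutters of 25 leaves 603 for 3 columns, so d = 201 px.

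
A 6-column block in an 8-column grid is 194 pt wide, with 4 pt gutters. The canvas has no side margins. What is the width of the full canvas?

194 − 5·4 = 174; ÷6 gives c = 29 pt.
Summing: 232 + 28 = 260 pt.

260 pt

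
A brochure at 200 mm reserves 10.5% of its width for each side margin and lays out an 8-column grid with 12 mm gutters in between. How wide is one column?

9.25 mm

Each margin = 10.5% of 200 = 21 mm; content = 200 − 2·21 = 158 mm.
8c + 7·12 = 158 → 8c = 74 → c = 9.25 mm.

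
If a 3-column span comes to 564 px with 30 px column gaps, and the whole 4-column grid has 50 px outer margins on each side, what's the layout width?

3c + 2·30 = 564 → 3c = 504 → c = 168 px.
Adding margins, columns and gutters: 100 + 672 + 90 = 862 px.

862 px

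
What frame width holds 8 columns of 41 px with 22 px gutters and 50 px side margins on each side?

582 px

Frame = 2·50 + 8·41 + 7·22 = 100 + 328 + 154 = 582 px.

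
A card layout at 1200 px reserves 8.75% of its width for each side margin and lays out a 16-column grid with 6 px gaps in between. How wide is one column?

56.25 px

1200 × (1 − 2·8.75%) = 1200 × 82.5% = 990 px for the columns.
990 − 15·6 = 900; ÷16 gives c = 56.25 px.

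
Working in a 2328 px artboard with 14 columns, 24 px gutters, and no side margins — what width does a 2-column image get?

14 columns + 13 gutters: 14c + 13·24 = 2328.
14c = 2328 − 312 = 2016, so c = 144 px.
Span of 2: 2·144 + 1·24 = 288 + 24 = 312 px.

312 px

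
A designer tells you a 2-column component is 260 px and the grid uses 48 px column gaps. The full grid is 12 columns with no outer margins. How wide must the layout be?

1800 px

2 columns + 1 column gap: 2c + 1·48 = 260.
2c = 260 − 48 = 212, so c = 106 px.
Summing: 1272 + 528 = 1800 px.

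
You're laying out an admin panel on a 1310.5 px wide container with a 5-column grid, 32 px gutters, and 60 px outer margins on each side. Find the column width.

212.5 px

Take off 120 px of margins, leaving 1190.5 px.
1190.5 − 4·32 = 1062.5; ÷5 gives c = 212.5 px.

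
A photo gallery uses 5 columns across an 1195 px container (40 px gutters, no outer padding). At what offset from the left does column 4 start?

1195 − 4·40 = 1035; ÷5 gives c = 207 px.
Each column+gutter stride is 247 px; with no margin, 3 of them is 741 px.

741 px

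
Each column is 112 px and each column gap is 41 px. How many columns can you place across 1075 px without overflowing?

7 columns: 7·112 + 6·41 = 1030 px ≤ 1075.
8 columns: 1183 px > 1075. So 7.

7 columns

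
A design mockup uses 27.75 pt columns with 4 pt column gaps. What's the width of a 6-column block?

6 columns plus 5 column gaps: 166.5 + 20 = 186.5 pt.

186.5 pt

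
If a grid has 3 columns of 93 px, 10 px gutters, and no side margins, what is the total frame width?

Summing: 279 + 20 = 299 px.

299 px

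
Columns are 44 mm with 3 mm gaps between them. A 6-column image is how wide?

279 mm

Span of 6: 6·44 + 5·3 = 264 + 15 = 279 mm.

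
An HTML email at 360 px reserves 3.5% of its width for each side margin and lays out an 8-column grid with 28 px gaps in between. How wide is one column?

Each margin = 3.5% of 360 = 12.6 px; content = 360 − 2·12.6 = 334.8 px.
334.8 − 7·28 = 138.8; ÷8 gives c = 17.35 px.

17.35 px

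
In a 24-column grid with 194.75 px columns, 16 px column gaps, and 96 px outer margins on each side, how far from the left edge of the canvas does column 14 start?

Each column+gutter stride is 210.75 px; 13 of them past the 96 px margin is 96 + 2739.75 = 2835.75 px.

2835.75 px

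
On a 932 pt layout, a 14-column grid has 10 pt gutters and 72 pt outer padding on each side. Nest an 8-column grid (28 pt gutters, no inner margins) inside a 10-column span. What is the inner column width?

45.5 pt

Inside the margins: 932 − 144 = 788 pt.
Subtracting 13 gutters of 10 leaves 658 for 14 columns, so c = 47 pt.
Span of 10: 10·47 + 9·10 = 470 + 90 = 560 pt.
8 columns + 7 gutters: 8d + 7·28 = 560.
8d = 560 − 196 = 364, so d = 45.5 pt.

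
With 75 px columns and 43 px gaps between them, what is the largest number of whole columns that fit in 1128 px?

9 columns: 9·75 + 8·43 = 1019 px ≤ 1128.
10 columns: 1137 px > 1128. So 9.

9 columns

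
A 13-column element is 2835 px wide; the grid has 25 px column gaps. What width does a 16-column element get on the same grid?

3495 px

13c + 12·25 = 2835 → 13c = 2535 → c = 195 px.
16 columns plus 15 column gaps: 3120 + 375 = 3495 px.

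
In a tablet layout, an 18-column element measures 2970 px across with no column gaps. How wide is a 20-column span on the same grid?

With no column gaps, each column is 2970/18 = 165 px.
With no column gaps, 20 columns span 20·165 = 3300 px.

3300 px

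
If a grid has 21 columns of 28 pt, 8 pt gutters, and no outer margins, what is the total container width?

748 pt

Container = 21·28 + 20·8 = 588 + 160 = 748 pt.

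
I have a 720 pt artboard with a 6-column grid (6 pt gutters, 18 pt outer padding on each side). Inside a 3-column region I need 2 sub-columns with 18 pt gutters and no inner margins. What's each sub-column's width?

Inside the margins: 720 − 36 = 684 pt.
6 columns + 5 gutters: 6c + 5·6 = 684.
6c = 684 − 30 = 654, so c = 109 pt.
3-column span = 3·109 + 2·6 = 339 pt.
2d + 1·18 = 339 → 2d = 321 → d = 160.5 pt.

160.5 pt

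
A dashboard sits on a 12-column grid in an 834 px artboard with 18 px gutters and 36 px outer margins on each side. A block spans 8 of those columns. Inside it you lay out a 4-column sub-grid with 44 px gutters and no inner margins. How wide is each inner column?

Outer content = 834 − 2·36 = 762 px.
12 columns + 11 gutters: 12c + 11·18 = 762.
12c = 762 − 198 = 564, so c = 47 px.
8-column span = 8·47 + 7·18 = 502 px.
502 − 3·44 = 370; ÷4 gives d = 92.5 px.

92.5 px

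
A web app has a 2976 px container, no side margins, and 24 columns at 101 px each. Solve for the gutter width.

24 px

Columns use 2424 px, leaving 552 px across 23 gutters = 24 px each.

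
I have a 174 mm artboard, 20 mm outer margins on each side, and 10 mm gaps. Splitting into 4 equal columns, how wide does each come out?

26 mm

Subtract both margins: 174 − 2·20 = 134 mm.
Subtracting 3 gaps of 10 leaves 104 for 4 columns, so c = 26 mm.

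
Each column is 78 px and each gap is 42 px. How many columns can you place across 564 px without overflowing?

Each extra column adds 78 + 42 = 120 px.
(564 + 42) / 120 = 5.05, so 5 columns fit.

5 columns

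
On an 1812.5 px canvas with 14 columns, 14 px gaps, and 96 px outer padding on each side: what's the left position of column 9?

1030 px

Take off 192 px of margins, leaving 1620.5 px.
Subtracting 13 gaps of 14 leaves 1438.5 for 14 columns, so c = 102.75 px.
Column 9 starts at margin + 8·(column + gutter) = 96 + 8·116.75 = 1030 px.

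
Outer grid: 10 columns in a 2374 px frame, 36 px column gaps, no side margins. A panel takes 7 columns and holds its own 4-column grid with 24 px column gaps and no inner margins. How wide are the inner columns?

10c + 9·36 = 2374 → 10c = 2050 → c = 205 px.
7-column span = 7·205 + 6·36 = 1651 px.
4 columns + 3 column gaps: 4d + 3·24 = 1651.
4d = 1651 − 72 = 1579, so d = 394.75 px.

394.75 px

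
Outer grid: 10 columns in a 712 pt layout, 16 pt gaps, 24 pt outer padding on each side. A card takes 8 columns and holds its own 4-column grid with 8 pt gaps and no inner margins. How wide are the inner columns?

126 pt

Subtract both margins: 712 − 2·24 = 664 pt.
Subtracting 9 gaps of 16 leaves 520 for 10 columns, so c = 52 pt.
8 columns plus 7 gaps: 416 + 112 = 528 pt.
4d + 3·8 = 528 → 4d = 504 → d = 126 pt.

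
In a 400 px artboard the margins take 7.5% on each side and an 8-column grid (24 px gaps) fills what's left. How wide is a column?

21.5 px

Each margin = 7.5% of 400 = 30 px; content = 400 − 2·30 = 340 px.
8c + 7·24 = 340 → 8c = 172 → c = 21.5 px.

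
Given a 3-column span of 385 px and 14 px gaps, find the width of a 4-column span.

3c + 2·14 = 385 → 3c = 357 → c = 119 px.
4-column span = 4·119 + 3·14 = 518 px.

518 px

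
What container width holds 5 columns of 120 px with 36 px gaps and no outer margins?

Container = 5·120 + 4·36 = 600 + 144 = 744 px.

744 px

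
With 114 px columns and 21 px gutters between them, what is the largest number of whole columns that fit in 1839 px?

k columns need k·114 + (k−1)·21 = k·135 − 21.
k·135 − 21 ≤ 1839 → k ≤ 1860 / 135 ≈ 13.78, so k = 13.

13 columns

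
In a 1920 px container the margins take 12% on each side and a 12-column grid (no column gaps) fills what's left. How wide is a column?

1920 × (1 − 2·12%) = 1920 × 76% = 1459.2 px for the columns.
12c = 1459.2 → c = 121.6 px.

121.6 px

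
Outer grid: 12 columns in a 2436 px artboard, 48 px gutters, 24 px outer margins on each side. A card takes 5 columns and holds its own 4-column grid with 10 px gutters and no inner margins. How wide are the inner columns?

Inside the margins: 2436 − 48 = 2388 px.
12 columns + 11 gutters: 12c + 11·48 = 2388.
12c = 2388 − 528 = 1860, so c = 155 px.
Span of 5: 5·155 + 4·48 = 775 + 192 = 967 px.
4 columns + 3 gutters: 4d + 3·10 = 967.
4d = 967 − 30 = 937, so d = 234.25 px.

234.25 px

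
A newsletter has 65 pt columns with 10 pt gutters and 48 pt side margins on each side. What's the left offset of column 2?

123 pt

Before column 2: the margin + 1 column + 1 gutter.
Offset = 48 + 1·(65 + 10) = 48 + 75 = 123 pt.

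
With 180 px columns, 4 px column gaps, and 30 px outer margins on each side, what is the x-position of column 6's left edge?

950 px

Column 6 starts at margin + 5·(column + gutter) = 30 + 5·184 = 950 px.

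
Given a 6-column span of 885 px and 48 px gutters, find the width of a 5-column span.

729.5 px

6c + 5·48 = 885 → 6c = 645 → c = 107.5 px.
Span of 5: 5·107.5 + 4·48 = 537.5 + 192 = 729.5 px.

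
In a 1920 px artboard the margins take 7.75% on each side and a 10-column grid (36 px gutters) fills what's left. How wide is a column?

129.84 px

Margins: 7.75% × 1920 = 148.8 px each, so content = 1920 − 297.6 = 1622.4 px.
10 columns + 9 gutters: 10c + 9·36 = 1622.4.
10c = 1622.4 − 324 = 1298.4, so c = 129.84 px.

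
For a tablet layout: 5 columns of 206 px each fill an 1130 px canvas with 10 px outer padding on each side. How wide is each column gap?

Content width = 1130 − 2·10 = 1110 px.
5 columns take 5·206 = 1030 px; remaining 80 splits into 4 column gaps.
g = 80 / 4 = 20 px.

20 px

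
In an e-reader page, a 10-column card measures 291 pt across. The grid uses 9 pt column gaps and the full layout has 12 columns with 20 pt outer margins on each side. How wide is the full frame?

10 columns + 9 column gaps: 10c + 9·9 = 291.
10c = 291 − 81 = 210, so c = 21 pt.
Total width: 2·20 + 12·21 + 11·9 = 391 pt.

391 pt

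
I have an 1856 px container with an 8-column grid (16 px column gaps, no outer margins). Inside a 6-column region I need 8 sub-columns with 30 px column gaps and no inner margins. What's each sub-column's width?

1856 − 7·16 = 1744; ÷8 gives c = 218 px.
Span of 6: 6·218 + 5·16 = 1308 + 80 = 1388 px.
Subtracting 7 column gaps of 30 leaves 1178 for 8 columns, so d = 147.25 px.

147.25 px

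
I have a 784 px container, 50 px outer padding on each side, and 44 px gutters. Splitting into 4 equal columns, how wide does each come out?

Content width = 784 − 2·50 = 684 px.
4 columns + 3 gutters: 4c + 3·44 = 684.
4c = 684 − 132 = 552, so c = 138 px.

138 px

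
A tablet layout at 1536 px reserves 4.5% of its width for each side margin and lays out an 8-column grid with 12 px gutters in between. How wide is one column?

164.22 px

Each margin = 4.5% of 1536 = 69.12 px; content = 1536 − 2·69.12 = 1397.76 px.
1397.76 − 7·12 = 1313.76; ÷8 gives c = 164.22 px.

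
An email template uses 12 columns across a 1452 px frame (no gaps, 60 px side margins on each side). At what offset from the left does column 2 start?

171 px

Content = 1452 − 2·60 = 1332 px.
1332 / 12 = 111 px per column.
Column 2 starts at margin + 1·(column + gutter) = 60 + 1·111 = 171 px.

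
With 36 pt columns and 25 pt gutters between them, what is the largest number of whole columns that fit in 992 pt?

k columns need k·36 + (k−1)·25 = k·61 − 25.
k·61 − 25 ≤ 992 → k ≤ 1017 / 61 ≈ 16.67, so k = 16.

16 columns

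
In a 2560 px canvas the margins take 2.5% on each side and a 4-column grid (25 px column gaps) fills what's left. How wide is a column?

2560 × (1 − 2·2.5%) = 2560 × 95% = 2432 px for the columns.
4 columns + 3 column gaps: 4c + 3·25 = 2432.
4c = 2432 − 75 = 2357, so c = 589.25 px.

589.25 px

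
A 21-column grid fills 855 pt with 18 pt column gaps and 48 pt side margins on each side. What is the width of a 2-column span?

56 pt

Inside the margins: 855 − 96 = 759 pt.
Subtracting 20 column gaps of 18 leaves 399 for 21 columns, so c = 19 pt.
Span of 2: 2·19 + 1·18 = 38 + 18 = 56 pt.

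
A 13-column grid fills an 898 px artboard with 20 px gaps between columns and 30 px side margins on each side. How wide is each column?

46 px

Content width = 898 − 2·30 = 838 px.
13c + 12·20 = 838 → 13c = 598 → c = 46 px.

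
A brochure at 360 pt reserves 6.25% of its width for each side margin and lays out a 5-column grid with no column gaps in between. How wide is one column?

63 pt

360 × (1 − 2·6.25%) = 360 × 87.5% = 315 pt for the columns.
315 / 5 = 63 pt per column.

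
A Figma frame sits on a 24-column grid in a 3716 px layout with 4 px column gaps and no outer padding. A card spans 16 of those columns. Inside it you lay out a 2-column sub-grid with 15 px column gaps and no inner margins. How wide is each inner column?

1230.5 px

3716 − 23·4 = 3624; ÷24 gives c = 151 px.
Span of 16: 16·151 + 15·4 = 2416 + 60 = 2476 px.
2 columns + 1 column gap: 2d + 1·15 = 2476.
2d = 2476 − 15 = 2461, so d = 1230.5 px.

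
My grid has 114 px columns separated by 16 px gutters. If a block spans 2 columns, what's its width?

2 columns plus 1 gutter: 228 + 16 = 244 px.

244 px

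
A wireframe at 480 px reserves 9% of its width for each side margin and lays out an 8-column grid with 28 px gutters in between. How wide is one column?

Margins: 9% × 480 = 43.2 px each, so content = 480 − 86.4 = 393.6 px.
Subtracting 7 gutters of 28 leaves 197.6 for 8 columns, so c = 24.7 px.

24.7 px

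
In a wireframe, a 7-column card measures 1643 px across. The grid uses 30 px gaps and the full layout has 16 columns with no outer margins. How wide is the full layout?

7c + 6·30 = 1643 → 7c = 1463 → c = 209 px.
Total width: 16·209 + 15·30 = 3794 px.

3794 px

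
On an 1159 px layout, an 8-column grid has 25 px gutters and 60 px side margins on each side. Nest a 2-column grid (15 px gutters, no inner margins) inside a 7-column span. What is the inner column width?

445.5 px

Subtract both margins: 1159 − 2·60 = 1039 px.
8 columns + 7 gutters: 8c + 7·25 = 1039.
8c = 1039 − 175 = 864, so c = 108 px.
7 columns plus 6 gutters: 756 + 150 = 906 px.
Subtracting 1 gutter of 15 leaves 891 for 2 columns, so d = 445.5 px.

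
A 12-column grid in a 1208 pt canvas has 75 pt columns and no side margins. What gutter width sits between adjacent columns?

28 pt

Columns use 900 pt, leaving 308 pt across 11 gutters = 28 pt each.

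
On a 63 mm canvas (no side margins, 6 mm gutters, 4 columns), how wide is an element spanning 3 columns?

63 − 3·6 = 45; ÷4 gives c = 11.25 mm.
3-column span = 3·11.25 + 2·6 = 45.75 mm.

45.75 mm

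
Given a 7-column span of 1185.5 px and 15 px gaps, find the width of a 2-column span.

328 px

Subtracting 6 gaps of 15 leaves 1095.5 for 7 columns, so c = 156.5 px.
Span of 2: 2·156.5 + 1·15 = 313 + 15 = 328 px.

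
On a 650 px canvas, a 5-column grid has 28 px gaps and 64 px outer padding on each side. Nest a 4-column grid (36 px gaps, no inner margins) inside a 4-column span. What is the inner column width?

76 px

Take off 128 px of margins, leaving 522 px.
5c + 4·28 = 522 → 5c = 410 → c = 82 px.
Span of 4: 4·82 + 3·28 = 328 + 84 = 412 px.
4 columns + 3 gaps: 4d + 3·36 = 412.
4d = 412 − 108 = 304, so d = 76 px.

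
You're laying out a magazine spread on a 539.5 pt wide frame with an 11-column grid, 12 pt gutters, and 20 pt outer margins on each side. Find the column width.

Subtract both margins: 539.5 − 2·20 = 499.5 pt.
499.5 − 10·12 = 379.5; ÷11 gives c = 34.5 pt.

34.5 pt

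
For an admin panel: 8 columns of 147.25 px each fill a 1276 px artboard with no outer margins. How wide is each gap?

Columns use 1178 px, leaving 98 px across 7 gaps = 14 px each.

14 px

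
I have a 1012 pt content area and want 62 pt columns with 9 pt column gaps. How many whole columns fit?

14 columns: 14·62 + 13·9 = 985 pt ≤ 1012.
15 columns: 1056 pt > 1012. So 14.

14 columns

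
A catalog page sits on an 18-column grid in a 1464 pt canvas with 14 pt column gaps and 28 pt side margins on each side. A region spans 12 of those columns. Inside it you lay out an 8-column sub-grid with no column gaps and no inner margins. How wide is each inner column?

116.75 pt

Take off 56 pt of margins, leaving 1408 pt.
18c + 17·14 = 1408 → 18c = 1170 → c = 65 pt.
12 columns plus 11 column gaps: 780 + 154 = 934 pt.
934 / 8 = 116.75 pt per column.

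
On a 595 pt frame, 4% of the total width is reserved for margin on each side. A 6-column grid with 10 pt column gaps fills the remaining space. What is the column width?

Each margin = 4% of 595 = 23.8 pt; content = 595 − 2·23.8 = 547.4 pt.
6 columns + 5 column gaps: 6c + 5·10 = 547.4.
6c = 547.4 − 50 = 497.4, so c = 82.9 pt.

82.9 pt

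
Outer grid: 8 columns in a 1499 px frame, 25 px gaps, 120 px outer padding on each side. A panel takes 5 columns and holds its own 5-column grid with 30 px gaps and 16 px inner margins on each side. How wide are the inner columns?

125.1 px

Outer content = 1499 − 2·120 = 1259 px.
8c + 7·25 = 1259 → 8c = 1084 → c = 135.5 px.
5 columns plus 4 gaps: 677.5 + 100 = 777.5 px.
Inner content = 777.5 − 2·16 = 745.5 px.
5 columns + 4 gaps: 5d + 4·30 = 745.5.
5d = 745.5 − 120 = 625.5, so d = 125.1 px.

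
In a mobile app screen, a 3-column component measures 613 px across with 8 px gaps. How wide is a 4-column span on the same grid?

3c + 2·8 = 613 → 3c = 597 → c = 199 px.
Span of 4: 4·199 + 3·8 = 796 + 24 = 820 px.

820 px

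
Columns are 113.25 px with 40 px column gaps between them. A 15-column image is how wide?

15 columns plus 14 column gaps: 1698.75 + 560 = 2258.75 px.

2258.75 px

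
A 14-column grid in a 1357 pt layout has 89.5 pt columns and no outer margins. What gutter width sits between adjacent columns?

8 pt

14 columns take 14·89.5 = 1253 pt; remaining 104 splits into 13 gutters.
g = 104 / 13 = 8 pt.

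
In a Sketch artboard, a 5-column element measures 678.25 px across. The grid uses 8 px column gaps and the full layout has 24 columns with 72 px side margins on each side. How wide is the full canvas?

5c + 4·8 = 678.25 → 5c = 646.25 → c = 129.25 px.
Canvas = 2·72 + 24·129.25 + 23·8 = 144 + 3102 + 184 = 3430 px.

3430 px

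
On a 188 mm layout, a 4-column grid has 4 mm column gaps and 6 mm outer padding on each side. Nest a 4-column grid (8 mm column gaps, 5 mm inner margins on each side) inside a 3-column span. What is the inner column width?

24.25 mm

Inside the margins: 188 − 12 = 176 mm.
4 columns + 3 column gaps: 4c + 3·4 = 176.
4c = 176 − 12 = 164, so c = 41 mm.
3-column span = 3·41 + 2·4 = 131 mm.
Inner content = 131 − 2·5 = 121 mm.
Subtracting 3 column gaps of 8 leaves 97 for 4 columns, so d = 24.25 mm.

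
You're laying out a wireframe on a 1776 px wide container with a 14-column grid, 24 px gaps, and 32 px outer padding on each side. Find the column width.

100 px

Subtract both margins: 1776 − 2·32 = 1712 px.
Subtracting 13 gaps of 24 leaves 1400 for 14 columns, so c = 100 px.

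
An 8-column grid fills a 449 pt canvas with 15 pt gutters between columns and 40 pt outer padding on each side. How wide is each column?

Inside the margins: 449 − 80 = 369 pt.
369 − 7·15 = 264; ÷8 gives c = 33 pt.

33 pt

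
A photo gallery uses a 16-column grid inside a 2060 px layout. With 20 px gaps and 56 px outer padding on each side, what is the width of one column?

Subtract both margins: 2060 − 2·56 = 1948 px.
16 columns + 15 gaps: 16c + 15·20 = 1948.
16c = 1948 − 300 = 1648, so c = 103 px.

103 px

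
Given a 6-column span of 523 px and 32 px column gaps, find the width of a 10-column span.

893 px

6 columns + 5 column gaps: 6c + 5·32 = 523.
6c = 523 − 160 = 363, so c = 60.5 px.
10 columns plus 9 column gaps: 605 + 288 = 893 px.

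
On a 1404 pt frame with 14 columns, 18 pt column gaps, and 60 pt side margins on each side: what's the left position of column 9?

Take off 120 pt of margins, leaving 1284 pt.
1284 − 13·18 = 1050; ÷14 gives c = 75 pt.
Column 9 starts at margin + 8·(column + gutter) = 60 + 8·93 = 804 pt.

804 pt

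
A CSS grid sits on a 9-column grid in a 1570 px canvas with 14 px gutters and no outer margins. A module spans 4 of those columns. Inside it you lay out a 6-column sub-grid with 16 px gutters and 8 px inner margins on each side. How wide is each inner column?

9c + 8·14 = 1570 → 9c = 1458 → c = 162 px.
4-column span = 4·162 + 3·14 = 690 px.
Inner content = 690 − 2·8 = 674 px.
Subtracting 5 gutters of 16 leaves 594 for 6 columns, so d = 99 px.

99 px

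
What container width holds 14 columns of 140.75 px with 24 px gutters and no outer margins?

2282.5 px

Summing: 1970.5 + 312 = 2282.5 px.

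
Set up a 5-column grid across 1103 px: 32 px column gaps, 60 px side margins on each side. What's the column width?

Content width = 1103 − 2·60 = 983 px.
5 columns + 4 column gaps: 5c + 4·32 = 983.
5c = 983 − 128 = 855, so c = 171 px.

171 px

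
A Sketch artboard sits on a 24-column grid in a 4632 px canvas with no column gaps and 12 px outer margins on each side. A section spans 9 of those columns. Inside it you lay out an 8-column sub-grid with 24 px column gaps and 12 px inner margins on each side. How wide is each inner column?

Inside the margins: 4632 − 24 = 4608 px.
4608 / 24 = 192 px per column.
9-column span = 9·192 = 1728 px.
Inner content = 1728 − 2·12 = 1704 px.
Subtracting 7 column gaps of 24 leaves 1536 for 8 columns, so d = 192 px.

192 px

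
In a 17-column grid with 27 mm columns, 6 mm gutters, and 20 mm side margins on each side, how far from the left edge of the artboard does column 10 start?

Column 10 starts at margin + 9·(column + gutter) = 20 + 9·33 = 317 mm.

317 mm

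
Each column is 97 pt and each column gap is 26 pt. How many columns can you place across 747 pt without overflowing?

k columns need k·97 + (k−1)·26 = k·123 − 26.
k·123 − 26 ≤ 747 → k ≤ 773 / 123 ≈ 6.28, so k = 6.

6 columns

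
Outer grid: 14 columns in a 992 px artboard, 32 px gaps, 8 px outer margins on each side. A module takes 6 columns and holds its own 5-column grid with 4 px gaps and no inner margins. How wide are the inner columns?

Outer content = 992 − 2·8 = 976 px.
Subtracting 13 gaps of 32 leaves 560 for 14 columns, so c = 40 px.
6 columns plus 5 gaps: 240 + 160 = 400 px.
5 columns + 4 gaps: 5d + 4·4 = 400.
5d = 400 − 16 = 384, so d = 76.8 px.

76.8 px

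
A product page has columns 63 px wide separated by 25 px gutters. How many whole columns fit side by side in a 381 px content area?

4 columns: 4·63 + 3·25 = 327 px ≤ 381.
5 columns: 415 px > 381. So 4.

4 columns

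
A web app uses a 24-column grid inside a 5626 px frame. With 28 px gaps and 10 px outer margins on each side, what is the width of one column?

Inside the margins: 5626 − 20 = 5606 px.
5606 − 23·28 = 4962; ÷24 gives c = 206.75 px.

206.75 px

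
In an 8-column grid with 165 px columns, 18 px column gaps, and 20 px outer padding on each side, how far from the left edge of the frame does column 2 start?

Before column 2: the margin + 1 column + 1 column gap.
Offset = 20 + 1·(165 + 18) = 20 + 183 = 203 px.

203 px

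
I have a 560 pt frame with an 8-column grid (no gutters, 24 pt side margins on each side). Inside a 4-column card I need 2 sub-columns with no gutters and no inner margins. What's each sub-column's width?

128 pt

Take off 48 pt of margins, leaving 512 pt.
512 / 8 = 64 pt per column.
4-column span = 4·64 = 256 pt.
With no gutters, each column is 256/2 = 128 pt.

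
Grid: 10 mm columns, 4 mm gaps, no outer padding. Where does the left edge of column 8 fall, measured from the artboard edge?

Each column+gutter stride is 14 mm; with no margin, 7 of them is 98 mm.

98 mm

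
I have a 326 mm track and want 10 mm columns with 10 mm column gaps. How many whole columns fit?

16 columns

k columns need k·10 + (k−1)·10 = k·20 − 10.
k·20 − 10 ≤ 326 → k ≤ 336 / 20 ≈ 16.80, so k = 16.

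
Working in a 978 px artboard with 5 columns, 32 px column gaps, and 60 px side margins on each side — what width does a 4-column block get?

Take off 120 px of margins, leaving 858 px.
5 columns + 4 column gaps: 5c + 4·32 = 858.
5c = 858 − 128 = 730, so c = 146 px.
4 columns plus 3 column gaps: 584 + 96 = 680 px.

680 px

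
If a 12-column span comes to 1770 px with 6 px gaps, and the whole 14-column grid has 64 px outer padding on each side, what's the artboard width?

12c + 11·6 = 1770 → 12c = 1704 → c = 142 px.
Total width: 2·64 + 14·142 + 13·6 = 2194 px.

2194 px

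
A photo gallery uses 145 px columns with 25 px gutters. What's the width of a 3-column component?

Span of 3: 3·145 + 2·25 = 435 + 50 = 485 px.

485 px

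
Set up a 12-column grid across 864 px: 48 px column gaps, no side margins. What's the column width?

864 − 11·48 = 336; ÷12 gives c = 28 px.

28 px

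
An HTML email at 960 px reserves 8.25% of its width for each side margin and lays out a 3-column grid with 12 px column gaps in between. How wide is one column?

960 × (1 − 2·8.25%) = 960 × 83.5% = 801.6 px for the columns.
3 columns + 2 column gaps: 3c + 2·12 = 801.6.
3c = 801.6 − 24 = 777.6, so c = 259.2 px.

259.2 px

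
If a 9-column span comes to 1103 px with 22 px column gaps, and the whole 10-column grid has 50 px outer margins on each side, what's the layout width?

1328 px

1103 − 8·22 = 927; ÷9 gives c = 103 px.
Total width: 2·50 + 10·103 + 9·22 = 1328 px.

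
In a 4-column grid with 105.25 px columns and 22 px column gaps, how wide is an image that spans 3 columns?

3 columns plus 2 column gaps: 315.75 + 44 = 359.75 px.

359.75 px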